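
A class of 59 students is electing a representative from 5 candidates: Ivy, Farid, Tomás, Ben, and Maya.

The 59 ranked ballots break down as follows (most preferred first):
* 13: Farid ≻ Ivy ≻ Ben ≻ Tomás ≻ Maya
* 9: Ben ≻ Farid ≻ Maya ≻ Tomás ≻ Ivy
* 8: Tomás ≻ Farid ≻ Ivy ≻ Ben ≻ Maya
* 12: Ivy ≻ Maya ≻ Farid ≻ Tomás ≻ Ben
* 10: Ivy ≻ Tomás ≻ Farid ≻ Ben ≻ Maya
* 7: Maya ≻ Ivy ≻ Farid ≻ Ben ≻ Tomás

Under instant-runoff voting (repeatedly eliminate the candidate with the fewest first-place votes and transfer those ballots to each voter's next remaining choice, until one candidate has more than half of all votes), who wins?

Farid

Round 1: Ivy 22, Farid 13, Tomás 8, Ben 9, Maya 7. Maya eliminated.
Round 2: Ivy 29, Farid 13, Tomás 8, Ben 9. Tomás eliminated.
Round 3: Ivy 29, Farid 21, Ben 9. Ben eliminated.
Round 4: Ivy 29, Farid 30. Farid has a majority (≥30).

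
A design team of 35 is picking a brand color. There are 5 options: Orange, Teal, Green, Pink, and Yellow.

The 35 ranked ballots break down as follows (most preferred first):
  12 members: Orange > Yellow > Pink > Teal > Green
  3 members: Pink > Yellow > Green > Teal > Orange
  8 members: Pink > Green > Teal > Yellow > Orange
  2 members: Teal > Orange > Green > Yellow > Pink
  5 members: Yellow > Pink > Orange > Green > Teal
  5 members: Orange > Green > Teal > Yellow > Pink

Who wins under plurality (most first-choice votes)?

Orange

First-place votes: Orange 17, Teal 2, Green 0, Pink 11, Yellow 5.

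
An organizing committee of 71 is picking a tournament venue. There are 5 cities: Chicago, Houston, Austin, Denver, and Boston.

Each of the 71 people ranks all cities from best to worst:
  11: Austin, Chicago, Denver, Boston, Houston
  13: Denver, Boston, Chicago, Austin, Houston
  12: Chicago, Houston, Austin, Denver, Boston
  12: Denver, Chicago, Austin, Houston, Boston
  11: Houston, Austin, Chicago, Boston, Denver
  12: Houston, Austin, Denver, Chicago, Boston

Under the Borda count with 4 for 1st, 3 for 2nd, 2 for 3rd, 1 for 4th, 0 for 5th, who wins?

Chicago: 11×3 + 13×2 + 12×4 + 12×3 + 11×2 + 12×1 = 177
Houston: 11×0 + 13×0 + 12×3 + 12×1 + 11×4 + 12×4 = 140
Austin: 11×4 + 13×1 + 12×2 + 12×2 + 11×3 + 12×3 = 174
Denver: 11×2 + 13×4 + 12×1 + 12×4 + 11×0 + 12×2 = 158
Boston: 11×1 + 13×3 + 12×0 + 12×0 + 11×1 + 12×0 = 61

Chicago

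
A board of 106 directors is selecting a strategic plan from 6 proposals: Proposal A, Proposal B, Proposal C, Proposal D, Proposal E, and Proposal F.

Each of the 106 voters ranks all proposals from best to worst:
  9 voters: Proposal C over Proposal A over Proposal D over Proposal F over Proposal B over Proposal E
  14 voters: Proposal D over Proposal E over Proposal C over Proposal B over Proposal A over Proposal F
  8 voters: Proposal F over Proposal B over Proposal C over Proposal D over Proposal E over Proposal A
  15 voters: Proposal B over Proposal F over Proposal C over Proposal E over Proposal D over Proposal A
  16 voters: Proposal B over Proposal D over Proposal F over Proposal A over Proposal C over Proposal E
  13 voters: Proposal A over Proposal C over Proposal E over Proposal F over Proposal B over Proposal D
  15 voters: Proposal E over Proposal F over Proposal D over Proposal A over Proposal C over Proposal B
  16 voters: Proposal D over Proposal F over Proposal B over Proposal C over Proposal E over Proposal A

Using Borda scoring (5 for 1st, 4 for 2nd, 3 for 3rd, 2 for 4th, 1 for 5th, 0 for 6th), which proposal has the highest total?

Proposal D

Proposal A: 9×4 + 14×1 + 8×0 + 15×0 + 16×2 + 13×5 + 15×2 + 16×0 = 177
Proposal B: 9×1 + 14×2 + 8×4 + 15×5 + 16×5 + 13×1 + 15×0 + 16×3 = 285
Proposal C: 9×5 + 14×3 + 8×3 + 15×3 + 16×1 + 13×4 + 15×1 + 16×2 = 271
Proposal D: 9×3 + 14×5 + 8×2 + 15×1 + 16×4 + 13×0 + 15×3 + 16×5 = 317
Proposal E: 9×0 + 14×4 + 8×1 + 15×2 + 16×0 + 13×3 + 15×5 + 16×1 = 224
Proposal F: 9×2 + 14×0 + 8×5 + 15×4 + 16×3 + 13×2 + 15×4 + 16×4 = 316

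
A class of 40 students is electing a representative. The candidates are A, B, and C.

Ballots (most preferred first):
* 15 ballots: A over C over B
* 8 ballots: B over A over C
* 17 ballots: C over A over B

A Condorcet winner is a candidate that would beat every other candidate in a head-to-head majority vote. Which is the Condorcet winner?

A

A vs B: 32–8
A vs C: 23–17
A beats every other candidate.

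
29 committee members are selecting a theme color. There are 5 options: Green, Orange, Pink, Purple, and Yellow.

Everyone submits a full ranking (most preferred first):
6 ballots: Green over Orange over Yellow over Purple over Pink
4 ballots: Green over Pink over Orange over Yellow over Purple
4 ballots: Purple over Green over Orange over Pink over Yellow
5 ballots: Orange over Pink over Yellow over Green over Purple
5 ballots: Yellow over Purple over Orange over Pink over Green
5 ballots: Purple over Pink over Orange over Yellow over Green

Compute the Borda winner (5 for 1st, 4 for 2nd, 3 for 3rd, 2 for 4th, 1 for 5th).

Green: 6×5 + 4×5 + 4×4 + 5×2 + 5×1 + 5×1 = 86
Orange: 6×4 + 4×3 + 4×3 + 5×5 + 5×3 + 5×3 = 103
Pink: 6×1 + 4×4 + 4×2 + 5×4 + 5×2 + 5×4 = 80
Purple: 6×2 + 4×1 + 4×5 + 5×1 + 5×4 + 5×5 = 86
Yellow: 6×3 + 4×2 + 4×1 + 5×3 + 5×5 + 5×2 = 80

Orange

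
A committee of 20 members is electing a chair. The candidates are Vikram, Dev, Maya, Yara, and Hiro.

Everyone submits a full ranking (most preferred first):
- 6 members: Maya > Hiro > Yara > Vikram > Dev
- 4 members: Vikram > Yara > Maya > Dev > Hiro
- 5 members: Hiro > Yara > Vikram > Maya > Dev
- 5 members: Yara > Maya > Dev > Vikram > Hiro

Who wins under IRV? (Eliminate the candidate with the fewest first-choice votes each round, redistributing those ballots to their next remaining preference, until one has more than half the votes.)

Round 1: Vikram 4, Dev 0, Maya 6, Yara 5, Hiro 5. Dev eliminated.
Round 2: Vikram 4, Maya 6, Yara 5, Hiro 5. Vikram eliminated.
Round 3: Maya 6, Yara 9, Hiro 5. Hiro eliminated.
Round 4: Maya 6, Yara 14. Yara has a majority (≥11).

Yara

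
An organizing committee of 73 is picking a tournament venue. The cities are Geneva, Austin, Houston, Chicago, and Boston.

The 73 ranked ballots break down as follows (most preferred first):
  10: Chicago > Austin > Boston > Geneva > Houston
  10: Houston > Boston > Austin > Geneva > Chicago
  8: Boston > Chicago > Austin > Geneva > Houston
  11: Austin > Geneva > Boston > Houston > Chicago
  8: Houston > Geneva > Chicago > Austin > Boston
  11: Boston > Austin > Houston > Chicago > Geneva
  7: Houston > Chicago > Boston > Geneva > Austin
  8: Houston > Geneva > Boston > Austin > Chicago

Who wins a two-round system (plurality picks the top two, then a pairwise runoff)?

Round 1 first-place votes: Geneva 0, Austin 11, Houston 33, Chicago 10, Boston 19. Houston and Boston advance.
Runoff: Houston is ranked above Boston on 33 ballots, Boston above Houston on 40.

Boston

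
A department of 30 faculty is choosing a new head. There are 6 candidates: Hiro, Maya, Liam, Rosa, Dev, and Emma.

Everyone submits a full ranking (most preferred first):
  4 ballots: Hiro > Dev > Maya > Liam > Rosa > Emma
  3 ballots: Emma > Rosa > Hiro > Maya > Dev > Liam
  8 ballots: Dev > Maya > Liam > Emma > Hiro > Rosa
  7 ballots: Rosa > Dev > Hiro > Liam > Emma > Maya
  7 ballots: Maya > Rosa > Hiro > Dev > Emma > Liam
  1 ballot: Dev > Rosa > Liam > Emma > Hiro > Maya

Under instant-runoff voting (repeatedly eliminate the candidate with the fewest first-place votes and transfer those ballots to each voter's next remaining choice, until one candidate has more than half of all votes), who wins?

Round 1: Hiro 4, Maya 7, Liam 0, Rosa 7, Dev 9, Emma 3. Liam eliminated.
Round 2: Hiro 4, Maya 7, Rosa 7, Dev 9, Emma 3. Emma eliminated.
Round 3: Hiro 4, Maya 7, Rosa 10, Dev 9. Hiro eliminated.
Round 4: Maya 7, Rosa 10, Dev 13. Maya eliminated.
Round 5: Rosa 17, Dev 13. Rosa has a majority (≥16).

Rosa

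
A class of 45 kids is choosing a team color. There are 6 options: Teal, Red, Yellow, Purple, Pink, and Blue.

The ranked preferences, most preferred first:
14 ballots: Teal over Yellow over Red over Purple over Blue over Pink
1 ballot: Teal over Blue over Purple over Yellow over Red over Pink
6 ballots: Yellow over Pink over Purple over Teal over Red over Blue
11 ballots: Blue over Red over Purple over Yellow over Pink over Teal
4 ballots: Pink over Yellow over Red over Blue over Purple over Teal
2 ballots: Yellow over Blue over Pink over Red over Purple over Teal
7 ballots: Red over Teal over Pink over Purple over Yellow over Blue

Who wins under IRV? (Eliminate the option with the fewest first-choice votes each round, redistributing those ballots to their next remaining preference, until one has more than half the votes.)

Round 1: Teal 15, Red 7, Yellow 8, Purple 0, Pink 4, Blue 11. Purple eliminated.
Round 2: Teal 15, Red 7, Yellow 8, Pink 4, Blue 11. Pink eliminated.
Round 3: Teal 15, Red 7, Yellow 12, Blue 11. Red eliminated.
Round 4: Teal 22, Yellow 12, Blue 11. Blue eliminated.
Round 5: Teal 22, Yellow 23. Yellow has a majority (≥23).

Yellow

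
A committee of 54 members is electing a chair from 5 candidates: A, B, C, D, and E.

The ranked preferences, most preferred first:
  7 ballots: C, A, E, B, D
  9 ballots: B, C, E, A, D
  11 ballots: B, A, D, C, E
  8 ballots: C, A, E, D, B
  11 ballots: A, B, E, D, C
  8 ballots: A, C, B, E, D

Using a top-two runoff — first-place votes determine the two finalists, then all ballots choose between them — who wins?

A

Round 1 first-place votes: A 19, B 20, C 15, D 0, E 0. B and A advance.
Runoff: B is ranked above A on 20 ballots, A above B on 34.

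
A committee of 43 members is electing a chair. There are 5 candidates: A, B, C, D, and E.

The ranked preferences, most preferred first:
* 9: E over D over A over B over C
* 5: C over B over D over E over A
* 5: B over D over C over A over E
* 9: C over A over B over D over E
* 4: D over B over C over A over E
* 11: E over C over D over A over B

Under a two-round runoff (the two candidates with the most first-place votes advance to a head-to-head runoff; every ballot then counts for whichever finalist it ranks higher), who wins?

C

Round 1 first-place votes: A 0, B 5, C 14, D 4, E 20. E and C advance.
Runoff: E is ranked above C on 20 ballots, C above E on 23.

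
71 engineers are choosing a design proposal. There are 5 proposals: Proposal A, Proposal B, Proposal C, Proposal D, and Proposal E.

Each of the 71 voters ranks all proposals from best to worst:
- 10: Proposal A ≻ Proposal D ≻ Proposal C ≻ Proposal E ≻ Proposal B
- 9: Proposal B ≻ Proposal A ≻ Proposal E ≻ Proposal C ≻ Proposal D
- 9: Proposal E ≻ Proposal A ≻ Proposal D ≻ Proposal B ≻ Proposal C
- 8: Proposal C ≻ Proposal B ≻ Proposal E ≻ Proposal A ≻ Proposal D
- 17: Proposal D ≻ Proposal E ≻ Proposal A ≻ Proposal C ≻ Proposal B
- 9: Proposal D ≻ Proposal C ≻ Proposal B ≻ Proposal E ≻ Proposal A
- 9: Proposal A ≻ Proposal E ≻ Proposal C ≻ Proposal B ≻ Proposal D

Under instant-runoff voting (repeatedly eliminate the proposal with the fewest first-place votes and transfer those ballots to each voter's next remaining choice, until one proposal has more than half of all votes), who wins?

Proposal A

Round 1: Proposal A 19, Proposal B 9, Proposal C 8, Proposal D 26, Proposal E 9. Proposal C eliminated.
Round 2: Proposal A 19, Proposal B 17, Proposal D 26, Proposal E 9. Proposal E eliminated.
Round 3: Proposal A 28, Proposal B 17, Proposal D 26. Proposal B eliminated.
Round 4: Proposal A 45, Proposal D 26. Proposal A has a majority (≥36).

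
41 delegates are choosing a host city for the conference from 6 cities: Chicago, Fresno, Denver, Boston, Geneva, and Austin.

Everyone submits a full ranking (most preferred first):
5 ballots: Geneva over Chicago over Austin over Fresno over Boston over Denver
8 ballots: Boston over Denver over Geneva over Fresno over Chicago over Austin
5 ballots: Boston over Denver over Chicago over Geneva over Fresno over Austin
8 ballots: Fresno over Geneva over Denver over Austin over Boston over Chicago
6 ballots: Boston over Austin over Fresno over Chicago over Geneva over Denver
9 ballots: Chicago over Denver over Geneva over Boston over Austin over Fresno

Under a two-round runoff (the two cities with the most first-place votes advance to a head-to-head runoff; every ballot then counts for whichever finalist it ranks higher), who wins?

Round 1 first-place votes: Chicago 9, Fresno 8, Denver 0, Boston 19, Geneva 5, Austin 0. Boston and Chicago advance.
Runoff: Boston is ranked above Chicago on 27 ballots, Chicago above Boston on 14.

Boston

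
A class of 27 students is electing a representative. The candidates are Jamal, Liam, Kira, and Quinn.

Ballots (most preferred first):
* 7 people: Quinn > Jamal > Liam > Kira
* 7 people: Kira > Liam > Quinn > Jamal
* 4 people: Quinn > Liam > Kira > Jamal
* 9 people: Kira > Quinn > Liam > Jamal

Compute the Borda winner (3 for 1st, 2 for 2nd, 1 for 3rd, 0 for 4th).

Quinn

Jamal: 7×2 + 7×0 + 4×0 + 9×0 = 14
Liam: 7×1 + 7×2 + 4×2 + 9×1 = 38
Kira: 7×0 + 7×3 + 4×1 + 9×3 = 52
Quinn: 7×3 + 7×1 + 4×3 + 9×2 = 58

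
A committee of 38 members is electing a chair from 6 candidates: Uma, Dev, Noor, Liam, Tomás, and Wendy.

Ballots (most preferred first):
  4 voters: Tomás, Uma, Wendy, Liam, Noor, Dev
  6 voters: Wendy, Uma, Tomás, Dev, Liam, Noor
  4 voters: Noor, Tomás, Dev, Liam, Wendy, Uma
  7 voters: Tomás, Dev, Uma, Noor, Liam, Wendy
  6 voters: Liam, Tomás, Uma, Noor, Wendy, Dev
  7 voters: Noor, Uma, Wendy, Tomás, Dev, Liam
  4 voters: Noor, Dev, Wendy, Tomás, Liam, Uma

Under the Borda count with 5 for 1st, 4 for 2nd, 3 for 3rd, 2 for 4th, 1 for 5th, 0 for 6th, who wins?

Tomás

Uma: 4×4 + 6×4 + 4×0 + 7×3 + 6×3 + 7×4 + 4×0 = 107
Dev: 4×0 + 6×2 + 4×3 + 7×4 + 6×0 + 7×1 + 4×4 = 75
Noor: 4×1 + 6×0 + 4×5 + 7×2 + 6×2 + 7×5 + 4×5 = 105
Liam: 4×2 + 6×1 + 4×2 + 7×1 + 6×5 + 7×0 + 4×1 = 63
Tomás: 4×5 + 6×3 + 4×4 + 7×5 + 6×4 + 7×2 + 4×2 = 135
Wendy: 4×3 + 6×5 + 4×1 + 7×0 + 6×1 + 7×3 + 4×3 = 85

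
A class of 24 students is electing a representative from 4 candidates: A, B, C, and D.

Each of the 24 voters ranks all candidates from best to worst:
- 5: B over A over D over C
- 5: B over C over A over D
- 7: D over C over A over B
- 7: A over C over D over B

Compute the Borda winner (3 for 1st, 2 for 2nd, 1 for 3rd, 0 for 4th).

A

A: 5×2 + 5×1 + 7×1 + 7×3 = 43
B: 5×3 + 5×3 + 7×0 + 7×0 = 30
C: 5×0 + 5×2 + 7×2 + 7×2 = 38
D: 5×1 + 5×0 + 7×3 + 7×1 = 33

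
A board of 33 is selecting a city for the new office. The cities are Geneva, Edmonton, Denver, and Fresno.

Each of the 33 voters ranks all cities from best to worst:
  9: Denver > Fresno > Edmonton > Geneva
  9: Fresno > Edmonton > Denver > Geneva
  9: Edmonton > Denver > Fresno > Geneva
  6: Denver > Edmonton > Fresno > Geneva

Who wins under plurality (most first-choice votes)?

Denver

First-place votes: Geneva 0, Edmonton 9, Denver 15, Fresno 9.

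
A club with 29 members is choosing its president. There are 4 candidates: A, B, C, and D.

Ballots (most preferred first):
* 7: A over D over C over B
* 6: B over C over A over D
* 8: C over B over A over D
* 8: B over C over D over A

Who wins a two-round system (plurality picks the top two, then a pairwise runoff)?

C

Round 1 first-place votes: A 7, B 14, C 8, D 0. B and C advance.
Runoff: B is ranked above C on 14 ballots, C above B on 15.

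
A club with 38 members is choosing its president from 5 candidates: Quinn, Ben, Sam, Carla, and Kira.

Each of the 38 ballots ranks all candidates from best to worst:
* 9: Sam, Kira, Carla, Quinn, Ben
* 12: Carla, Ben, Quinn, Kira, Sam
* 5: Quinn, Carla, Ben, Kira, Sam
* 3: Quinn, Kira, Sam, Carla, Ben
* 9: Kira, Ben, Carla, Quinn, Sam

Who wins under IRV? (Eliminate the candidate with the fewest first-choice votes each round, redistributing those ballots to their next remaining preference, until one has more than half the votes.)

Round 1: Quinn 8, Ben 0, Sam 9, Carla 12, Kira 9. Ben eliminated.
Round 2: Quinn 8, Sam 9, Carla 12, Kira 9. Quinn eliminated.
Round 3: Sam 9, Carla 17, Kira 12. Sam eliminated.
Round 4: Carla 17, Kira 21. Kira has a majority (≥20).

Kira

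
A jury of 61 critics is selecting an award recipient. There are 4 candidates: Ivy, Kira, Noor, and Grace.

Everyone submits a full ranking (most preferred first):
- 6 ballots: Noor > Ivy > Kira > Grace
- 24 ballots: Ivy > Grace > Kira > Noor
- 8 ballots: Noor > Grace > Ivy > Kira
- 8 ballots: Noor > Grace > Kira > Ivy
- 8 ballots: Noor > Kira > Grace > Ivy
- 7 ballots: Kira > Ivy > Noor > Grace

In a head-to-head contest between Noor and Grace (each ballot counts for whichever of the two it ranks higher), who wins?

Noor is ranked above Grace on 37 ballots; Grace above Noor on 24.

Noor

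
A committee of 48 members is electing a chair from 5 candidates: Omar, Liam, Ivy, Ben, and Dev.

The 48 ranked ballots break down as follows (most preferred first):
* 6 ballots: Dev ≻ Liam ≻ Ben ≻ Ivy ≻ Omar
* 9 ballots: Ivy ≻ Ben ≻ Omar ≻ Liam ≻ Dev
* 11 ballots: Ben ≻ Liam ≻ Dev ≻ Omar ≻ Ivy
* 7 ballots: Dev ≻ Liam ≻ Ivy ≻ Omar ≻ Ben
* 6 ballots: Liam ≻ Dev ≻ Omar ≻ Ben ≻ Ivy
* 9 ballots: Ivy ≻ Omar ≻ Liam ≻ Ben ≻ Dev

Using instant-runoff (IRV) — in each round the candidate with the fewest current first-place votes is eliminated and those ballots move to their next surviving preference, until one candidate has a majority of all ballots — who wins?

Dev

Round 1: Omar 0, Liam 6, Ivy 18, Ben 11, Dev 13. Omar eliminated.
Round 2: Liam 6, Ivy 18, Ben 11, Dev 13. Liam eliminated.
Round 3: Ivy 18, Ben 11, Dev 19. Ben eliminated.
Round 4: Ivy 18, Dev 30. Dev has a majority (≥25).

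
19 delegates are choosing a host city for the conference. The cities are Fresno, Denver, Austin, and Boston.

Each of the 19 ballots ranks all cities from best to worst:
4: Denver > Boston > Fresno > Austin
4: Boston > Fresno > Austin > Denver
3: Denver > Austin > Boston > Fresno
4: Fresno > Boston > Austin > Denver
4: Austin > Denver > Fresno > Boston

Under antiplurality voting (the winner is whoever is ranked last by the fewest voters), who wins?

Last-place votes: Fresno 3, Denver 8, Austin 4, Boston 4.

Fresno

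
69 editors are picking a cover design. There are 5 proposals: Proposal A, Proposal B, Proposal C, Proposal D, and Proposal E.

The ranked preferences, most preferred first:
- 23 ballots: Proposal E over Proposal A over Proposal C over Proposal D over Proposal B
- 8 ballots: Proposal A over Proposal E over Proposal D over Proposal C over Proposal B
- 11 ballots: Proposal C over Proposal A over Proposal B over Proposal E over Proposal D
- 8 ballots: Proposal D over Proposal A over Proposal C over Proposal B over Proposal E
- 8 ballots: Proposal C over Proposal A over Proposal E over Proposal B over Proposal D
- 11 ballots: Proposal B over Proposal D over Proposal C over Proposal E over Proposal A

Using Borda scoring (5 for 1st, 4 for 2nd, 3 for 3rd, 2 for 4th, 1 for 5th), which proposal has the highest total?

Proposal A: 23×4 + 8×5 + 11×4 + 8×4 + 8×4 + 11×1 = 251
Proposal B: 23×1 + 8×1 + 11×3 + 8×2 + 8×2 + 11×5 = 151
Proposal C: 23×3 + 8×2 + 11×5 + 8×3 + 8×5 + 11×3 = 237
Proposal D: 23×2 + 8×3 + 11×1 + 8×5 + 8×1 + 11×4 = 173
Proposal E: 23×5 + 8×4 + 11×2 + 8×1 + 8×3 + 11×2 = 223

Proposal A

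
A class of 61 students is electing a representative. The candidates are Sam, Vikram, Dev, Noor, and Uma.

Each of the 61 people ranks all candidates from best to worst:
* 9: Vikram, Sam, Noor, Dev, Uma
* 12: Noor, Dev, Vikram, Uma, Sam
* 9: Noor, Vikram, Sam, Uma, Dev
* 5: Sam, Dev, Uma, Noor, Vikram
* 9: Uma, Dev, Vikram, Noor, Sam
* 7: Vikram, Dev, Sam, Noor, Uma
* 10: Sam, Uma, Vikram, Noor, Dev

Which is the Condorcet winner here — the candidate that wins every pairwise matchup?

Vikram

Vikram vs Sam: 46–15
Vikram vs Dev: 35–26
Vikram vs Noor: 35–26
Vikram vs Uma: 37–24
Vikram beats every other candidate.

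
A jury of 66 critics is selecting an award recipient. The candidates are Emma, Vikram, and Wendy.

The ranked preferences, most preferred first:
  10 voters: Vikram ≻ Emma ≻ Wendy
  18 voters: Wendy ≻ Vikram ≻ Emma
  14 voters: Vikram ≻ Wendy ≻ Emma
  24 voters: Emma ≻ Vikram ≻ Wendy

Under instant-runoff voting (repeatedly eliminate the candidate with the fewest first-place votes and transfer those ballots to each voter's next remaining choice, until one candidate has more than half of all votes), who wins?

Round 1: Emma 24, Vikram 24, Wendy 18. Wendy eliminated.
Round 2: Emma 24, Vikram 42. Vikram has a majority (≥34).

Vikram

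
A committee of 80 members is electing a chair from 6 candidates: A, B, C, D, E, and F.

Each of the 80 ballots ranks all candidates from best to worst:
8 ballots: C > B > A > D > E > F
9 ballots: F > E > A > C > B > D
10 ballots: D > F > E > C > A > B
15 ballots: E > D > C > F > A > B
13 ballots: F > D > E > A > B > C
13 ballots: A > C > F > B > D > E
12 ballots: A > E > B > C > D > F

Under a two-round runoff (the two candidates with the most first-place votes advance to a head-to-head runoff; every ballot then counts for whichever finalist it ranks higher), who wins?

Round 1 first-place votes: A 25, B 0, C 8, D 10, E 15, F 22. A and F advance.
Runoff: A is ranked above F on 33 ballots, F above A on 47.

F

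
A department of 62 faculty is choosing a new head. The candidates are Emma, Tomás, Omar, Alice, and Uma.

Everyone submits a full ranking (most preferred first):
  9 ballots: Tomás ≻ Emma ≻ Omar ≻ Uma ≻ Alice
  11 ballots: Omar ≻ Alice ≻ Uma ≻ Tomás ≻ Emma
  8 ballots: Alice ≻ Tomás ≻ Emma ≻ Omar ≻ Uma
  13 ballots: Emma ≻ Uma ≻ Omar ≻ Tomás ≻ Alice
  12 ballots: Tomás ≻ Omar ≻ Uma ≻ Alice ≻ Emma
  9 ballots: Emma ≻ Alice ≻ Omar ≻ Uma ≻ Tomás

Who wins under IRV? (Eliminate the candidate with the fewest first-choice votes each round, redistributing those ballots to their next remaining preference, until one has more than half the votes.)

Tomás

Round 1: Emma 22, Tomás 21, Omar 11, Alice 8, Uma 0. Uma eliminated.
Round 2: Emma 22, Tomás 21, Omar 11, Alice 8. Alice eliminated.
Round 3: Emma 22, Tomás 29, Omar 11. Omar eliminated.
Round 4: Emma 22, Tomás 40. Tomás has a majority (≥32).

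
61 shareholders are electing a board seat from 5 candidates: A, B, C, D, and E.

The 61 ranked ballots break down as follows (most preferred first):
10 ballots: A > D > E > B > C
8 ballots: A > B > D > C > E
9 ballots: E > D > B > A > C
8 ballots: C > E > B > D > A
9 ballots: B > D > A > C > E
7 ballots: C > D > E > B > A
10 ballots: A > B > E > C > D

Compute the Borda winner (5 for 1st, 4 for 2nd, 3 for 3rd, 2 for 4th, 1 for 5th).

A: 10×5 + 8×5 + 9×2 + 8×1 + 9×3 + 7×1 + 10×5 = 200
B: 10×2 + 8×4 + 9×3 + 8×3 + 9×5 + 7×2 + 10×4 = 202
C: 10×1 + 8×2 + 9×1 + 8×5 + 9×2 + 7×5 + 10×2 = 148
D: 10×4 + 8×3 + 9×4 + 8×2 + 9×4 + 7×4 + 10×1 = 190
E: 10×3 + 8×1 + 9×5 + 8×4 + 9×1 + 7×3 + 10×3 = 175

B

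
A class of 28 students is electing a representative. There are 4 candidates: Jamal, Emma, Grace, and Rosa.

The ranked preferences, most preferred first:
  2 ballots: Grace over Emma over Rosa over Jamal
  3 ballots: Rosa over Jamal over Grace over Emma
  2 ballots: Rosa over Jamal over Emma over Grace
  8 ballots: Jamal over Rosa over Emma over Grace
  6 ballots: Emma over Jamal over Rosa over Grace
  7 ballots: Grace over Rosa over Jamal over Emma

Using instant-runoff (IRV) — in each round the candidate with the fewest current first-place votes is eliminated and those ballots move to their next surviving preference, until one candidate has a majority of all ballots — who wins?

Round 1: Jamal 8, Emma 6, Grace 9, Rosa 5. Rosa eliminated.
Round 2: Jamal 13, Emma 6, Grace 9. Emma eliminated.
Round 3: Jamal 19, Grace 9. Jamal has a majority (≥15).

Jamal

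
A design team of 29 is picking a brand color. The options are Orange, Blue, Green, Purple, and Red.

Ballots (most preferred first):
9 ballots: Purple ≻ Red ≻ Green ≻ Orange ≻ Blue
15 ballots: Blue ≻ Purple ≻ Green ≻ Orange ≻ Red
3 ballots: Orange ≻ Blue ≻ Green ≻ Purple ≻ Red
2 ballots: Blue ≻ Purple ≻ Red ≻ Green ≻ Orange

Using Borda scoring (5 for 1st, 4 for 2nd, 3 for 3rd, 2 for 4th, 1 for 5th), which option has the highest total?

Purple

Orange: 9×2 + 15×2 + 3×5 + 2×1 = 65
Blue: 9×1 + 15×5 + 3×4 + 2×5 = 106
Green: 9×3 + 15×3 + 3×3 + 2×2 = 85
Purple: 9×5 + 15×4 + 3×2 + 2×4 = 119
Red: 9×4 + 15×1 + 3×1 + 2×3 = 60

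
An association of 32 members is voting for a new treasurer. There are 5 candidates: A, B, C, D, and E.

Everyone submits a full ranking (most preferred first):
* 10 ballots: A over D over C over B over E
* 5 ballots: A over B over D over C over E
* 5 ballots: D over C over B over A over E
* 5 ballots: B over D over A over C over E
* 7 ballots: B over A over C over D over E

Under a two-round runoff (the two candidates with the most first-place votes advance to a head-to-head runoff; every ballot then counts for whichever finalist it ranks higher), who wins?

B

Round 1 first-place votes: A 15, B 12, C 0, D 5, E 0. A and B advance.
Runoff: A is ranked above B on 15 ballots, B above A on 17.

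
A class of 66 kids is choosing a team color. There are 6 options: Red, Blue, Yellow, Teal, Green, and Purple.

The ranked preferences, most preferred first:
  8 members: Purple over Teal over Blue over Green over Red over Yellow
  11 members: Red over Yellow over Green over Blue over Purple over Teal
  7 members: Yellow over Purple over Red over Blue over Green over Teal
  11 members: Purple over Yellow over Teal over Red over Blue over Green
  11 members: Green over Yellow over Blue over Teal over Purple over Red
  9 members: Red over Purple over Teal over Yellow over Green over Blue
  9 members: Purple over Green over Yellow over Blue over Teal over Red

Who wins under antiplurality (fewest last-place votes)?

Purple

Last-place votes: Red 20, Blue 9, Yellow 8, Teal 18, Green 11, Purple 0.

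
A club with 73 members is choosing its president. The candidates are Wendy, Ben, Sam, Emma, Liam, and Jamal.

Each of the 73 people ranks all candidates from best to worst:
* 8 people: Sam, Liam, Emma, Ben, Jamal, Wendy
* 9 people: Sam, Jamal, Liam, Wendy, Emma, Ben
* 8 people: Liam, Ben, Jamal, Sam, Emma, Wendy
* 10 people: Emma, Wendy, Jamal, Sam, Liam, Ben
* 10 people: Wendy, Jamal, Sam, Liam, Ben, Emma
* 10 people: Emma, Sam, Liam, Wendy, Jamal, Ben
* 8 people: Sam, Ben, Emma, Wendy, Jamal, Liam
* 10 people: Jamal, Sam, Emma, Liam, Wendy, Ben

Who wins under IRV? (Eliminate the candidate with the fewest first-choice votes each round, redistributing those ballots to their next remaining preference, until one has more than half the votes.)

Round 1: Wendy 10, Ben 0, Sam 25, Emma 20, Liam 8, Jamal 10. Ben eliminated.
Round 2: Wendy 10, Sam 25, Emma 20, Liam 8, Jamal 10. Liam eliminated.
Round 3: Wendy 10, Sam 25, Emma 20, Jamal 18. Wendy eliminated.
Round 4: Sam 25, Emma 20, Jamal 28. Emma eliminated.
Round 5: Sam 35, Jamal 38. Jamal has a majority (≥37).

Jamal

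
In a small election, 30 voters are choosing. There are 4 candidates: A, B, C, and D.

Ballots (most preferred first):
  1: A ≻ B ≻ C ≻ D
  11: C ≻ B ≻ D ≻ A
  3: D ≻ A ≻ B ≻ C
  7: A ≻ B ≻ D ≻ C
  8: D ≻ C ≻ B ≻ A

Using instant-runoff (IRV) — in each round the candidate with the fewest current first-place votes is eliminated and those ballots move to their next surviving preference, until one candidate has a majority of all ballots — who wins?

Round 1: A 8, B 0, C 11, D 11. B eliminated.
Round 2: A 8, C 11, D 11. A eliminated.
Round 3: C 12, D 18. D has a majority (≥16).

D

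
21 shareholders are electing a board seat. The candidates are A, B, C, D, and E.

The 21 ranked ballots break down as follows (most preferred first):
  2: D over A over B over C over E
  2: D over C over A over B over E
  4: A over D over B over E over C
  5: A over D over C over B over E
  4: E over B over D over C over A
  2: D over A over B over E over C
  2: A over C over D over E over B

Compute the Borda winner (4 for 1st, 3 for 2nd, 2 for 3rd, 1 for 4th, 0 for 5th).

A: 2×3 + 2×2 + 4×4 + 5×4 + 4×0 + 2×3 + 2×4 = 60
B: 2×2 + 2×1 + 4×2 + 5×1 + 4×3 + 2×2 + 2×0 = 35
C: 2×1 + 2×3 + 4×0 + 5×2 + 4×1 + 2×0 + 2×3 = 28
D: 2×4 + 2×4 + 4×3 + 5×3 + 4×2 + 2×4 + 2×2 = 63
E: 2×0 + 2×0 + 4×1 + 5×0 + 4×4 + 2×1 + 2×1 = 24

D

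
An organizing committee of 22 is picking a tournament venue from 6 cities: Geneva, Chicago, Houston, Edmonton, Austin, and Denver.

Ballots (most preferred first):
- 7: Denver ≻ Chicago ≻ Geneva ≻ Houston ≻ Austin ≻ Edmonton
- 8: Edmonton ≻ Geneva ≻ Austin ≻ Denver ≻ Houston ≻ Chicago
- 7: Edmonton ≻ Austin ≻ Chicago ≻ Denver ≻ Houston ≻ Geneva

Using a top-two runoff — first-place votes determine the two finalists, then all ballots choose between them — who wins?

Round 1 first-place votes: Geneva 0, Chicago 0, Houston 0, Edmonton 15, Austin 0, Denver 7. Edmonton and Denver advance.
Runoff: Edmonton is ranked above Denver on 15 ballots, Denver above Edmonton on 7.

Edmonton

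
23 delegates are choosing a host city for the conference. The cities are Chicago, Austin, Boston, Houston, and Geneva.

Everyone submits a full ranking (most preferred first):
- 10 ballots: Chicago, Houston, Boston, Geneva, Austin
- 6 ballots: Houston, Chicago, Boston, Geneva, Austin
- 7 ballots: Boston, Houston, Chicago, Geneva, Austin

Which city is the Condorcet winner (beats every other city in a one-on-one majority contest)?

Houston

Houston vs Chicago: 13–10
Houston vs Austin: 23–0
Houston vs Boston: 16–7
Houston vs Geneva: 23–0
Houston beats every other city.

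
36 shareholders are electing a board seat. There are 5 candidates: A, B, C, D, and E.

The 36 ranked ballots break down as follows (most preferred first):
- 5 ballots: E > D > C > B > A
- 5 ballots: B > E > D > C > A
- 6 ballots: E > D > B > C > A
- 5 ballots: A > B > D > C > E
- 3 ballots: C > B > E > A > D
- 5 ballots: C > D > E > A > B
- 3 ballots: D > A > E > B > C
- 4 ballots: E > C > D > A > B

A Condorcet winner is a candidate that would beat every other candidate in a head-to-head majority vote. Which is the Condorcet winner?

E

E vs A: 28–8
E vs B: 23–13
E vs C: 23–13
E vs D: 23–13
E beats every other candidate.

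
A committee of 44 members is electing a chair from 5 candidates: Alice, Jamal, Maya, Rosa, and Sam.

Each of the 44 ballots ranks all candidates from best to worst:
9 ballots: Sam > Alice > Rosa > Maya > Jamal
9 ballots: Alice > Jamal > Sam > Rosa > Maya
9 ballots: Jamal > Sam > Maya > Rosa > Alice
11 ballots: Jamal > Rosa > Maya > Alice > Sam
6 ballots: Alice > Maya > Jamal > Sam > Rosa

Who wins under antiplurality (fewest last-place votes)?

Rosa

Last-place votes: Alice 9, Jamal 9, Maya 9, Rosa 6, Sam 11.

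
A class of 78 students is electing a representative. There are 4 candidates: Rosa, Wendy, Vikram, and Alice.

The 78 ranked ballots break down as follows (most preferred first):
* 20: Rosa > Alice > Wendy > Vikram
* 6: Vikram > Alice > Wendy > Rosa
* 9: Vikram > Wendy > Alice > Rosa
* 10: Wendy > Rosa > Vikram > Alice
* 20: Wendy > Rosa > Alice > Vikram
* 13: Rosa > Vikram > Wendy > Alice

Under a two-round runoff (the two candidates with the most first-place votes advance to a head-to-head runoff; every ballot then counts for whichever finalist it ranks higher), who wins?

Wendy

Round 1 first-place votes: Rosa 33, Wendy 30, Vikram 15, Alice 0. Rosa and Wendy advance.
Runoff: Rosa is ranked above Wendy on 33 ballots, Wendy above Rosa on 45.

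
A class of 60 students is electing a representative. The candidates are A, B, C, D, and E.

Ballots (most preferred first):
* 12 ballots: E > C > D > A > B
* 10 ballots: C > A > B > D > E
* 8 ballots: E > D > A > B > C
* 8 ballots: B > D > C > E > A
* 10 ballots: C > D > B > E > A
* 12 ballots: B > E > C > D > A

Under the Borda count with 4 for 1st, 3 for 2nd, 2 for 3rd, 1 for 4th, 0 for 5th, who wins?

A: 12×1 + 10×3 + 8×2 + 8×0 + 10×0 + 12×0 = 58
B: 12×0 + 10×2 + 8×1 + 8×4 + 10×2 + 12×4 = 128
C: 12×3 + 10×4 + 8×0 + 8×2 + 10×4 + 12×2 = 156
D: 12×2 + 10×1 + 8×3 + 8×3 + 10×3 + 12×1 = 124
E: 12×4 + 10×0 + 8×4 + 8×1 + 10×1 + 12×3 = 134

C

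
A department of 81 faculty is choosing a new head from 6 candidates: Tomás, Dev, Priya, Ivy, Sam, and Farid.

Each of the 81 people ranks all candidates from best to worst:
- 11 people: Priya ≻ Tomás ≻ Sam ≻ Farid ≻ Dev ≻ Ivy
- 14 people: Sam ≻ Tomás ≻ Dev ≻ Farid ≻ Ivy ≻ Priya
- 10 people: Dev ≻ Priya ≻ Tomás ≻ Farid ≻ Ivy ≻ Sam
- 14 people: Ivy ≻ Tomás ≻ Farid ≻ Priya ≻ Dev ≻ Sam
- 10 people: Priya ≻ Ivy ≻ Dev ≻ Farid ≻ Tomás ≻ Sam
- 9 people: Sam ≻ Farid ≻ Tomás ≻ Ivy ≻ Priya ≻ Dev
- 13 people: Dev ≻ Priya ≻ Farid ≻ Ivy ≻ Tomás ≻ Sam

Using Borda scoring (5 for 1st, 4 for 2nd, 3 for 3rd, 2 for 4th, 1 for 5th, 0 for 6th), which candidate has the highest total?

Tomás

Tomás: 11×4 + 14×4 + 10×3 + 14×4 + 10×1 + 9×3 + 13×1 = 236
Dev: 11×1 + 14×3 + 10×5 + 14×1 + 10×3 + 9×0 + 13×5 = 212
Priya: 11×5 + 14×0 + 10×4 + 14×2 + 10×5 + 9×1 + 13×4 = 234
Ivy: 11×0 + 14×1 + 10×1 + 14×5 + 10×4 + 9×2 + 13×2 = 178
Sam: 11×3 + 14×5 + 10×0 + 14×0 + 10×0 + 9×5 + 13×0 = 148
Farid: 11×2 + 14×2 + 10×2 + 14×3 + 10×2 + 9×4 + 13×3 = 207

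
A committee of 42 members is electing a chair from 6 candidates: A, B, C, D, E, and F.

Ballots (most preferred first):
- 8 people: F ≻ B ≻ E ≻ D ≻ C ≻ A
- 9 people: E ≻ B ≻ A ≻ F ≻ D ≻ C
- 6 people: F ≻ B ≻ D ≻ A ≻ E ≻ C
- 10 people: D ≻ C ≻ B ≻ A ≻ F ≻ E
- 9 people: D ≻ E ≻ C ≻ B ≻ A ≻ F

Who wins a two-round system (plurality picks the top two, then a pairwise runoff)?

F

Round 1 first-place votes: A 0, B 0, C 0, D 19, E 9, F 14. D and F advance.
Runoff: D is ranked above F on 19 ballots, F above D on 23.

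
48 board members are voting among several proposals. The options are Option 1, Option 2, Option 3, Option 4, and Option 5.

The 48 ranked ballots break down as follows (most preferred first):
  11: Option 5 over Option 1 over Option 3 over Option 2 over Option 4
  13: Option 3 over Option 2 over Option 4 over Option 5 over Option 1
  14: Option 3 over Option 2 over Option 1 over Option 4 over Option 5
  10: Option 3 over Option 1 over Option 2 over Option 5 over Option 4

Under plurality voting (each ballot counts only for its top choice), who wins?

Option 3

First-place votes: Option 1 0, Option 2 0, Option 3 37, Option 4 0, Option 5 11.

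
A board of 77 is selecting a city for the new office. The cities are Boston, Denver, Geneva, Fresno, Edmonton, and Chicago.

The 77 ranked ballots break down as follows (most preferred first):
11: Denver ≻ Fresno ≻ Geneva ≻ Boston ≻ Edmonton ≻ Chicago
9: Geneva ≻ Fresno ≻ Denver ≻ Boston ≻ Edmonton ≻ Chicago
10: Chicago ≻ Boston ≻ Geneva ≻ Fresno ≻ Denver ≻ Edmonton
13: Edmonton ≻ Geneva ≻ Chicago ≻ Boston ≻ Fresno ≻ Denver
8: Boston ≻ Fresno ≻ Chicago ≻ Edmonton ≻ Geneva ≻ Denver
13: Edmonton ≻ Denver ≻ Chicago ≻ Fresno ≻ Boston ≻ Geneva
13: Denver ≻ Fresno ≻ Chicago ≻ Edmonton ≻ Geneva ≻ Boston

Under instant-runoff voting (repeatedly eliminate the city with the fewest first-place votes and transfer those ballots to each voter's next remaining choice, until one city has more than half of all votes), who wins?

Round 1: Boston 8, Denver 24, Geneva 9, Fresno 0, Edmonton 26, Chicago 10. Fresno eliminated.
Round 2: Boston 8, Denver 24, Geneva 9, Edmonton 26, Chicago 10. Boston eliminated.
Round 3: Denver 24, Geneva 9, Edmonton 26, Chicago 18. Geneva eliminated.
Round 4: Denver 33, Edmonton 26, Chicago 18. Chicago eliminated.
Round 5: Denver 43, Edmonton 34. Denver has a majority (≥39).

Denver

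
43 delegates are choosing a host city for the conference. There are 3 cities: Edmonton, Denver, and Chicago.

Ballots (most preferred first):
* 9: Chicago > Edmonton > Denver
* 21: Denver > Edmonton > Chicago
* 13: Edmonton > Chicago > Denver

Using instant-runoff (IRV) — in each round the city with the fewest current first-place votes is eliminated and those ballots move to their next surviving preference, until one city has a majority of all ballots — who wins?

Edmonton

Round 1: Edmonton 13, Denver 21, Chicago 9. Chicago eliminated.
Round 2: Edmonton 22, Denver 21. Edmonton has a majority (≥22).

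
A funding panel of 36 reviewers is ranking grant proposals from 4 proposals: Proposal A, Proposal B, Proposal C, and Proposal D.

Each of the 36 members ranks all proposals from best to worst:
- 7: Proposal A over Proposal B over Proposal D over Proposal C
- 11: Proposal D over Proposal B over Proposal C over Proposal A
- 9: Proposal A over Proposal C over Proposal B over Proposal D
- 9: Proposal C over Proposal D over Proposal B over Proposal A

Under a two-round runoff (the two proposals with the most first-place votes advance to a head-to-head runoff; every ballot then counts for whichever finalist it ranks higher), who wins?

Round 1 first-place votes: Proposal A 16, Proposal B 0, Proposal C 9, Proposal D 11. Proposal A and Proposal D advance.
Runoff: Proposal A is ranked above Proposal D on 16 ballots, Proposal D above Proposal A on 20.

Proposal D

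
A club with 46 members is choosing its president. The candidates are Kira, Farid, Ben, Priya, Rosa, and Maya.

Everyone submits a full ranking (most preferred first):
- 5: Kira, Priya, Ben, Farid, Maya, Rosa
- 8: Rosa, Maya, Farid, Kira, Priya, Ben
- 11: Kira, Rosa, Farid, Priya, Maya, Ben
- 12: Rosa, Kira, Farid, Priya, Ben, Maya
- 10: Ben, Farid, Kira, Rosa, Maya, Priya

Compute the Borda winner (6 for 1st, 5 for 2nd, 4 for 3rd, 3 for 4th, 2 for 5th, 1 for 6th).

Kira: 5×6 + 8×3 + 11×6 + 12×5 + 10×4 = 220
Farid: 5×3 + 8×4 + 11×4 + 12×4 + 10×5 = 189
Ben: 5×4 + 8×1 + 11×1 + 12×2 + 10×6 = 123
Priya: 5×5 + 8×2 + 11×3 + 12×3 + 10×1 = 120
Rosa: 5×1 + 8×6 + 11×5 + 12×6 + 10×3 = 210
Maya: 5×2 + 8×5 + 11×2 + 12×1 + 10×2 = 104

Kira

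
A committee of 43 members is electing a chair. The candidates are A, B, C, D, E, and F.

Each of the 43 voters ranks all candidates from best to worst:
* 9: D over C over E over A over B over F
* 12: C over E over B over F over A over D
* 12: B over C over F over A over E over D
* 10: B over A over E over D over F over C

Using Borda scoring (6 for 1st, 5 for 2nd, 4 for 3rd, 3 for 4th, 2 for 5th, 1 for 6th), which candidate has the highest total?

B

A: 9×3 + 12×2 + 12×3 + 10×5 = 137
B: 9×2 + 12×4 + 12×6 + 10×6 = 198
C: 9×5 + 12×6 + 12×5 + 10×1 = 187
D: 9×6 + 12×1 + 12×1 + 10×3 = 108
E: 9×4 + 12×5 + 12×2 + 10×4 = 160
F: 9×1 + 12×3 + 12×4 + 10×2 = 113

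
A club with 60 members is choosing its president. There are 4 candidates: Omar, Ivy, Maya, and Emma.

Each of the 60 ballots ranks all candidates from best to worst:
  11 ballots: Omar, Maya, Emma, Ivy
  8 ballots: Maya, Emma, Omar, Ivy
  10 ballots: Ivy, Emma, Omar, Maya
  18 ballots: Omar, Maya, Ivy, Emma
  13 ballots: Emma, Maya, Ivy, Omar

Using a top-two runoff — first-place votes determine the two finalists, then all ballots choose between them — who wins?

Emma

Round 1 first-place votes: Omar 29, Ivy 10, Maya 8, Emma 13. Omar and Emma advance.
Runoff: Omar is ranked above Emma on 29 ballots, Emma above Omar on 31.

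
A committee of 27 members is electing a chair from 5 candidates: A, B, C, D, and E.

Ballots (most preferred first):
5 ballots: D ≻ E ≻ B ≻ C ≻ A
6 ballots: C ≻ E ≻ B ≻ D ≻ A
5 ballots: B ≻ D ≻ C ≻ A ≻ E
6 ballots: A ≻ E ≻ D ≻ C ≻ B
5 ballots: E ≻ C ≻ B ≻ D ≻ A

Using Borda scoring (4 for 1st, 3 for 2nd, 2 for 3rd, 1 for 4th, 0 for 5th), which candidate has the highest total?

E

A: 5×0 + 6×0 + 5×1 + 6×4 + 5×0 = 29
B: 5×2 + 6×2 + 5×4 + 6×0 + 5×2 = 52
C: 5×1 + 6×4 + 5×2 + 6×1 + 5×3 = 60
D: 5×4 + 6×1 + 5×3 + 6×2 + 5×1 = 58
E: 5×3 + 6×3 + 5×0 + 6×3 + 5×4 = 71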